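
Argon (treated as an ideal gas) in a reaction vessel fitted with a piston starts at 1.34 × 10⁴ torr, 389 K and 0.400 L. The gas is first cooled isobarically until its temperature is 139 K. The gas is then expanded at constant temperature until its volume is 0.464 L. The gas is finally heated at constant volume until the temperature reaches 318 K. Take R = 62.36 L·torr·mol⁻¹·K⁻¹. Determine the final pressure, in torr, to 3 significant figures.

P₄ ≈ 9.44e+03 torr

P constant ⇒ V ∝ T: P₂ = P₁; V₂ = V₁·(T₂/T₁) = 0.1429 L.
T constant ⇒ Boyle's law P V = const: T₃ = T₂; P₃ = P₂·(V₂/V₃) = 4128 torr.
V constant ⇒ P ∝ T: V₄ = V₃; P₄ = P₃·(T₄/T₃) = 9443 torr.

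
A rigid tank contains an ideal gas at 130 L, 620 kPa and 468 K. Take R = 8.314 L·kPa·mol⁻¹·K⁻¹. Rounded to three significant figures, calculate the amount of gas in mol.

n ≈ 20.7 mol

PV = nRT ⇒ n = PV/(RT) = (620 × 130) / (8.314 × 468)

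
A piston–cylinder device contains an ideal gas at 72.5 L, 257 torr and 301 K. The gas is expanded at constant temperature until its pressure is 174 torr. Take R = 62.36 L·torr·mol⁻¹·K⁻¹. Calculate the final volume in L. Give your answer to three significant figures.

T constant ⇒ Boyle's law P V = const: T₂ = T₁; V₂ = V₁·(P₁/P₂) = 107.1 L.

V₂ ≈ 107 L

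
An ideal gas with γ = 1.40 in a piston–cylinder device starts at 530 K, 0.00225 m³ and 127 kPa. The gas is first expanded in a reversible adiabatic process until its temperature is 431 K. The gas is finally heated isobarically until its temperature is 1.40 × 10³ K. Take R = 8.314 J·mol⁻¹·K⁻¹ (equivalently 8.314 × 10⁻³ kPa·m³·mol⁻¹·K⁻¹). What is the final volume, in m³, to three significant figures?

V₃ ≈ 0.0123 m³

Reversible adiabatic, γ = 1.40: P₂ = P₁·(T₂/T₁)^(γ/(γ−1)) = 61.59 kPa; V₂ = V₁·(T₁/T₂)^(1/(γ−1)) = 0.003773 m³.
Isobaric, so V/T is constant: P₃ = P₂; V₃ = V₂·(T₃/T₂) = 0.01226 m³.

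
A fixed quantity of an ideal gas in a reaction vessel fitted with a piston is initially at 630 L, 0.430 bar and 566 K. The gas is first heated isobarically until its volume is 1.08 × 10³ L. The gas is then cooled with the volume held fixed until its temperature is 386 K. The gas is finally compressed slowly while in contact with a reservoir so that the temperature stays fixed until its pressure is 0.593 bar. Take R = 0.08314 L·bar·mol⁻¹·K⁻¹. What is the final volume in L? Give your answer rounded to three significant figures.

V₄ ≈ 312 L

Isobaric, so V/T is constant: P₂ = P₁; T₂ = T₁·(V₂/V₁) = 970.3 K.
V constant ⇒ P ∝ T: V₃ = V₂; P₃ = P₂·(T₃/T₂) = 0.1711 bar.
T constant ⇒ Boyle's law P V = const: T₄ = T₃; V₄ = V₃·(P₃/P₄) = 311.5 L.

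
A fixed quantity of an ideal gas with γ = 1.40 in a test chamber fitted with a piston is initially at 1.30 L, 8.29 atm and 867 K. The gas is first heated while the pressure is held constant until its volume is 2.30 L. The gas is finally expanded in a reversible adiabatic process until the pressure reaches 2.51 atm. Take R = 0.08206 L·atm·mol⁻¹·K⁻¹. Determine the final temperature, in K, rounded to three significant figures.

Isobaric, so V/T is constant: P₂ = P₁; T₂ = T₁·(V₂/V₁) = 1534 K.
Adiabatic (γ = 1.40), T V^(γ−1) and P V^γ constant: T₃ = T₂·(P₃/P₂)^((γ−1)/γ) = 1090 K; V₃ = V₂·(P₂/P₃)^(1/γ) = 5.400 L.

T₃ ≈ 1.09e+03 K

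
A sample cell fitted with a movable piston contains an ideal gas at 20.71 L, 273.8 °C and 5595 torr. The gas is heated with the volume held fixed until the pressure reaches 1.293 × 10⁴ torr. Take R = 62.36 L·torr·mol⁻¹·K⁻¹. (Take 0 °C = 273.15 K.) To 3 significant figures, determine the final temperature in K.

T₂ ≈ 1.26e+03 K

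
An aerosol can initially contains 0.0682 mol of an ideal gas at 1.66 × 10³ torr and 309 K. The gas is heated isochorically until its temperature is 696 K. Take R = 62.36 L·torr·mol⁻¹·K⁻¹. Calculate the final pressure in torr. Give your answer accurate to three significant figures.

From PV = nRT: V₁ = nRT₁/P₁ = 0.7917 L.
V constant ⇒ P ∝ T: V₂ = V₁; P₂ = P₁·(T₂/T₁) = 3739 torr.

P₂ ≈ 3.74e+03 torr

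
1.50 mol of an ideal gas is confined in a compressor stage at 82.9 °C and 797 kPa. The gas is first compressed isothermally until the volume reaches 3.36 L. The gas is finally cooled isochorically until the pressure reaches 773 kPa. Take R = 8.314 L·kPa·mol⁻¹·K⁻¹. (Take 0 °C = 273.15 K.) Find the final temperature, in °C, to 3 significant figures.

T₃ ≈ -64.9 °C

Convert: T₁ = 356.0 K.
From PV = nRT: V₁ = nRT₁/P₁ = 5.571 L.
Isothermal, so P V is constant: T₂ = T₁; P₂ = P₁·(V₁/V₂) = 1322 kPa.
V constant ⇒ P ∝ T: V₃ = V₂; T₃ = T₂·(P₃/P₂) = 208.3 K.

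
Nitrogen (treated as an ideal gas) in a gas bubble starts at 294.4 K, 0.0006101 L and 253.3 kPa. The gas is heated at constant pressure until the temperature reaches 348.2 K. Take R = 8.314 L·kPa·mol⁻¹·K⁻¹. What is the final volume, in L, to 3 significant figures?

V₂ ≈ 0.000722 L

P constant ⇒ V ∝ T: P₂ = P₁; V₂ = V₁·(T₂/T₁) = 0.0007216 L.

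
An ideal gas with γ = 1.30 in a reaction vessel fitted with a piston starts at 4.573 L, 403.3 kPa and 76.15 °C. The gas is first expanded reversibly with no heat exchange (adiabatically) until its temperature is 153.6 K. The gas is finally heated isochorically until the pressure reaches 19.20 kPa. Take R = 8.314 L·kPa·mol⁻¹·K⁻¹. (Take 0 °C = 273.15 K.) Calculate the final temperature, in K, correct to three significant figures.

Convert: T₁ = 349.3 K.
Adiabatic (γ = 1.30), T V^(γ−1) and P V^γ constant: P₂ = P₁·(T₂/T₁)^(γ/(γ−1)) = 11.47 kPa; V₂ = V₁·(T₁/T₂)^(1/(γ−1)) = 70.72 L.
Isochoric, so P/T is constant: V₃ = V₂; T₃ = T₂·(P₃/P₂) = 257.2 K.

T₃ ≈ 257 K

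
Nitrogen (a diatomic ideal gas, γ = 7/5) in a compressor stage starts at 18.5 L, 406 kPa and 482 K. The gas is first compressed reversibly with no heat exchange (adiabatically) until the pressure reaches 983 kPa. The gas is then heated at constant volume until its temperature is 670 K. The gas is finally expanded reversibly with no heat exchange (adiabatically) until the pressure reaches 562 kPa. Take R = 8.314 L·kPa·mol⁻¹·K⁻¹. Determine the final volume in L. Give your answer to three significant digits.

V₄ ≈ 15.5 L

Reversible adiabatic, γ = 7/5: T₂ = T₁·(P₂/P₁)^((γ−1)/γ) = 620.5 K; V₂ = V₁·(P₁/P₂)^(1/γ) = 9.837 L.
V constant ⇒ P ∝ T: V₃ = V₂; P₃ = P₂·(T₃/T₂) = 1061 kPa.
Reversible adiabatic, γ = 7/5: T₄ = T₃·(P₄/P₃)^((γ−1)/γ) = 558.7 K; V₄ = V₃·(P₃/P₄)^(1/γ) = 15.49 L.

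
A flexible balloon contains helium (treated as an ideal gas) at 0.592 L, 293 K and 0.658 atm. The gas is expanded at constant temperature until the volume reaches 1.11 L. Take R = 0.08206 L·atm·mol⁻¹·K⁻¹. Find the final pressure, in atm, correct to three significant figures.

Isothermal, so P V is constant: T₂ = T₁; P₂ = P₁·(V₁/V₂) = 0.3509 atm.

P₂ ≈ 0.351 atm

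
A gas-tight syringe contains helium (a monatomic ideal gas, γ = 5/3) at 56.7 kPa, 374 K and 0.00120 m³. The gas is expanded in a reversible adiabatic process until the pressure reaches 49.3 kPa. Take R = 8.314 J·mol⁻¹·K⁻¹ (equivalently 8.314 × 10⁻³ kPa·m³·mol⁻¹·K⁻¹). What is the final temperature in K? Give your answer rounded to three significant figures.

T₂ ≈ 354 K

Reversible adiabatic, γ = 5/3: T₂ = T₁·(P₂/P₁)^((γ−1)/γ) = 353.7 K; V₂ = V₁·(P₁/P₂)^(1/γ) = 0.001305 m³.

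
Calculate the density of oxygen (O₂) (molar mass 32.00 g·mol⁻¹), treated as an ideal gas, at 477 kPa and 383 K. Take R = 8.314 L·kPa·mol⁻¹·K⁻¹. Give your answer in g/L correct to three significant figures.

ρ ≈ 4.79 g/L

ρ = PM/(RT) = (477 × 32.00) / (8.314 × 383.0)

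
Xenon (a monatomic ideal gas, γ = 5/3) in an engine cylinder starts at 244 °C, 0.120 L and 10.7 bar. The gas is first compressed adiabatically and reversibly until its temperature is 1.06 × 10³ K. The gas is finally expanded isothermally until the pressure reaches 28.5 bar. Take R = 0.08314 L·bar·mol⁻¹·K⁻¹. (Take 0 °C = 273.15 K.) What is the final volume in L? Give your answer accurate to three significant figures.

V₃ ≈ 0.0923 L

Convert: T₁ = 517.1 K.
Reversible adiabatic, γ = 5/3: P₂ = P₁·(T₂/T₁)^(γ/(γ−1)) = 64.36 bar; V₂ = V₁·(T₁/T₂)^(1/(γ−1)) = 0.04089 L.
Isothermal, so P V is constant: T₃ = T₂; V₃ = V₂·(P₂/P₃) = 0.09234 L.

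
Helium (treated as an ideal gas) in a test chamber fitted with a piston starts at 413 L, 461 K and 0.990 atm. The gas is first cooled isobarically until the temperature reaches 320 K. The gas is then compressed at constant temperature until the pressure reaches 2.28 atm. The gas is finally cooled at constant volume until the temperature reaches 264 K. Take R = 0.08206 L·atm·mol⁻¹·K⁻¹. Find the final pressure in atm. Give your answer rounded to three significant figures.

P₄ ≈ 1.88 atm

Isobaric, so V/T is constant: P₂ = P₁; V₂ = V₁·(T₂/T₁) = 286.7 L.
Isothermal, so P V is constant: T₃ = T₂; V₃ = V₂·(P₂/P₃) = 124.5 L.
Isochoric, so P/T is constant: V₄ = V₃; P₄ = P₃·(T₄/T₃) = 1.881 atm.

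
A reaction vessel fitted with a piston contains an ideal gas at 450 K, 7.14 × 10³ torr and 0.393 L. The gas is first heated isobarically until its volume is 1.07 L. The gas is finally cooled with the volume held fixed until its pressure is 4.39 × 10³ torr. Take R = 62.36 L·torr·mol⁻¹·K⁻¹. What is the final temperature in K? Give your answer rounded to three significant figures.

P constant ⇒ V ∝ T: P₂ = P₁; T₂ = T₁·(V₂/V₁) = 1225 K.
V constant ⇒ P ∝ T: V₃ = V₂; T₃ = T₂·(P₃/P₂) = 753.3 K.

T₃ ≈ 753 K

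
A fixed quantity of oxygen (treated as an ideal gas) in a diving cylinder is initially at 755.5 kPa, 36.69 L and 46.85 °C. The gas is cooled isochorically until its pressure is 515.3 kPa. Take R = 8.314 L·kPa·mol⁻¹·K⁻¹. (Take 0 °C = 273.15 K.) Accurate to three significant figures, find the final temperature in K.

T₂ ≈ 218 K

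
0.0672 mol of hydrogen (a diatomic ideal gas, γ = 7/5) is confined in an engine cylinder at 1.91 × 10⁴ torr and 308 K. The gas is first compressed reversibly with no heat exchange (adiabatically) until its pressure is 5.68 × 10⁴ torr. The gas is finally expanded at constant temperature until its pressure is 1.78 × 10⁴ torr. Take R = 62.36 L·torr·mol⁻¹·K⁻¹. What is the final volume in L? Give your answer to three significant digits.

From PV = nRT: V₁ = nRT₁/P₁ = 0.06758 L.
Reversible adiabatic, γ = 7/5: T₂ = T₁·(P₂/P₁)^((γ−1)/γ) = 420.5 K; V₂ = V₁·(P₁/P₂)^(1/γ) = 0.03102 L.
T constant ⇒ Boyle's law P V = const: T₃ = T₂; V₃ = V₂·(P₂/P₃) = 0.09900 L.

V₃ ≈ 0.0990 L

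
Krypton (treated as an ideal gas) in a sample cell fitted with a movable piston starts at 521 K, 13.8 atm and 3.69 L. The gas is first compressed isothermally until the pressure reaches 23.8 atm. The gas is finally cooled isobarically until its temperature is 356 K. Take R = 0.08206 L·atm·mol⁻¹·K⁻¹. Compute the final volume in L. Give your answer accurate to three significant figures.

V₃ ≈ 1.46 L

T constant ⇒ Boyle's law P V = const: T₂ = T₁; V₂ = V₁·(P₁/P₂) = 2.140 L.
Isobaric, so V/T is constant: P₃ = P₂; V₃ = V₂·(T₃/T₂) = 1.462 L.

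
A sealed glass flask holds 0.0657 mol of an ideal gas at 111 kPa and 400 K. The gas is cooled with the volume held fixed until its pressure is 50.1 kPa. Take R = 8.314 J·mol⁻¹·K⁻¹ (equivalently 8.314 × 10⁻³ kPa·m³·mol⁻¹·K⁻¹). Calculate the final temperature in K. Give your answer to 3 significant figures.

T₂ ≈ 181 K

From PV = nRT: V₁ = nRT₁/P₁ = 0.001968 m³.
Isochoric, so P/T is constant: V₂ = V₁; T₂ = T₁·(P₂/P₁) = 180.5 K.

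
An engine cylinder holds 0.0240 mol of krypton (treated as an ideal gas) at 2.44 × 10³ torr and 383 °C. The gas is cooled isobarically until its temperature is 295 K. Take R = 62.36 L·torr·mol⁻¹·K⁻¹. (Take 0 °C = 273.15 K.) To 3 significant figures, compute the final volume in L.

V₂ ≈ 0.181 L

Convert: T₁ = 656.1 K.
From PV = nRT: V₁ = nRT₁/P₁ = 0.4025 L.
Isobaric, so V/T is constant: P₂ = P₁; V₂ = V₁·(T₂/T₁) = 0.1809 L.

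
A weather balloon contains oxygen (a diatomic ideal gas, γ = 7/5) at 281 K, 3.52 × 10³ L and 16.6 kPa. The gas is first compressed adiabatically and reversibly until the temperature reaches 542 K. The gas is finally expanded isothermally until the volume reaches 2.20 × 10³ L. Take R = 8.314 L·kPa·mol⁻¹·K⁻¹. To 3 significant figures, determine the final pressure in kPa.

Reversible adiabatic, γ = 7/5: P₂ = P₁·(T₂/T₁)^(γ/(γ−1)) = 165.4 kPa; V₂ = V₁·(T₁/T₂)^(1/(γ−1)) = 681.3 L.
Isothermal, so P V is constant: T₃ = T₂; P₃ = P₂·(V₂/V₃) = 51.23 kPa.

P₃ ≈ 51.2 kPa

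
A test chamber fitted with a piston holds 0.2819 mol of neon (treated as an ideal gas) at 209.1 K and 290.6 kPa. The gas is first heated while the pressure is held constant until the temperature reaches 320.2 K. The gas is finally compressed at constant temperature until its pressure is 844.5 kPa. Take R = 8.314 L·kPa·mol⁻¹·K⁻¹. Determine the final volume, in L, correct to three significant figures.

From PV = nRT: V₁ = nRT₁/P₁ = 1.686 L.
P constant ⇒ V ∝ T: P₂ = P₁; V₂ = V₁·(T₂/T₁) = 2.582 L.
Isothermal, so P V is constant: T₃ = T₂; V₃ = V₂·(P₂/P₃) = 0.8886 L.

V₃ ≈ 0.889 L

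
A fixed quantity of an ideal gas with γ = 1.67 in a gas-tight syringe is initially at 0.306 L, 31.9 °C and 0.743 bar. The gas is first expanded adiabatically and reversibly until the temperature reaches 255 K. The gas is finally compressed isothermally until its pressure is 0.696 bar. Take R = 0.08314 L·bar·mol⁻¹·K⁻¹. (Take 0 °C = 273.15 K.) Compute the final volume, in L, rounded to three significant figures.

V₃ ≈ 0.273 L

Convert: T₁ = 305.0 K.
Reversible adiabatic, γ = 1.67: P₂ = P₁·(T₂/T₁)^(γ/(γ−1)) = 0.4753 bar; V₂ = V₁·(T₁/T₂)^(1/(γ−1)) = 0.3998 L.
Isothermal, so P V is constant: T₃ = T₂; V₃ = V₂·(P₂/P₃) = 0.2731 L.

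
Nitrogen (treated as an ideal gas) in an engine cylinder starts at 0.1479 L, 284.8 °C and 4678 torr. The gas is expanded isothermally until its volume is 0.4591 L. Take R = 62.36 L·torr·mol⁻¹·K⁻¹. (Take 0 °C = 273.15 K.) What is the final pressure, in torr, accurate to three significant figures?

P₂ ≈ 1.51e+03 torr

Convert: T₁ = 558.0 K.
Isothermal, so P V is constant: T₂ = T₁; P₂ = P₁·(V₁/V₂) = 1507 torr.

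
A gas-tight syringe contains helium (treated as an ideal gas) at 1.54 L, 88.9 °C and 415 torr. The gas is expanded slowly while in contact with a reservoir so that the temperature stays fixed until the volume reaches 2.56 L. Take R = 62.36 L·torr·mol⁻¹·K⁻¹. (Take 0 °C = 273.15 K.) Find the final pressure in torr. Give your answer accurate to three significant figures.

Convert: T₁ = 362.0 K.
T constant ⇒ Boyle's law P V = const: T₂ = T₁; P₂ = P₁·(V₁/V₂) = 249.6 torr.

P₂ ≈ 250 torr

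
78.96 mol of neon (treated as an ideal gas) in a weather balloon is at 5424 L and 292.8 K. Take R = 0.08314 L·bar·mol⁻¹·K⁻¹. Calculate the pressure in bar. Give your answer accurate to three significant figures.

PV = nRT ⇒ P = nRT/V = (78.96 × 0.08314 × 292.8) / 5424

P ≈ 0.354 bar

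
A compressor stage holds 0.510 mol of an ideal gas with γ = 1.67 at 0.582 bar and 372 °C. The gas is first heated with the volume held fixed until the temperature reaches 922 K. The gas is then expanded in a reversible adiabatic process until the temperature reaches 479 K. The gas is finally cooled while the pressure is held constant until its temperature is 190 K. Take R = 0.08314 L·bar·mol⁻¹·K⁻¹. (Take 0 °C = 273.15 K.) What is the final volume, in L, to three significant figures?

V₄ ≈ 49.5 L

Convert: T₁ = 645.1 K.
From PV = nRT: V₁ = nRT₁/P₁ = 47.00 L.
Isochoric, so P/T is constant: V₂ = V₁; P₂ = P₁·(T₂/T₁) = 0.8318 bar.
Adiabatic (γ = 1.67), T V^(γ−1) and P V^γ constant: P₃ = P₂·(T₃/T₂)^(γ/(γ−1)) = 0.1626 bar; V₃ = V₂·(T₂/T₃)^(1/(γ−1)) = 124.9 L.
P constant ⇒ V ∝ T: P₄ = P₃; V₄ = V₃·(T₄/T₃) = 49.55 L.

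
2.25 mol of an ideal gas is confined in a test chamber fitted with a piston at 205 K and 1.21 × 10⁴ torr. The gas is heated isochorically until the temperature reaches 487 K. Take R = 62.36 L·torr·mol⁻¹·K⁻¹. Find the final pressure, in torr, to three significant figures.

P₂ ≈ 2.87e+04 torr

From PV = nRT: V₁ = nRT₁/P₁ = 2.377 L.
V constant ⇒ P ∝ T: V₂ = V₁; P₂ = P₁·(T₂/T₁) = 2.874e+04 torr.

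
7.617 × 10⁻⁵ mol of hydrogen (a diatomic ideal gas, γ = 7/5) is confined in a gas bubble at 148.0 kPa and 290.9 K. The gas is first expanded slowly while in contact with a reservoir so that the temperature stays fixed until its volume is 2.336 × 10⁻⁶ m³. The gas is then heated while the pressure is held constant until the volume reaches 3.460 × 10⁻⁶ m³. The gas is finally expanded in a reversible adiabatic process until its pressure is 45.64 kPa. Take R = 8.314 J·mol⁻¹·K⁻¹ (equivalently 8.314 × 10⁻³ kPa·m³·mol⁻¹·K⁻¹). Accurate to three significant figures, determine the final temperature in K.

From PV = nRT: V₁ = nRT₁/P₁ = 1.245e-06 m³.
Isothermal, so P V is constant: T₂ = T₁; P₂ = P₁·(V₁/V₂) = 78.86 kPa.
Isobaric, so V/T is constant: P₃ = P₂; T₃ = T₂·(V₃/V₂) = 430.9 K.
Reversible adiabatic, γ = 7/5: T₄ = T₃·(P₄/P₃)^((γ−1)/γ) = 368.5 K; V₄ = V₃·(P₃/P₄)^(1/γ) = 5.114e-06 m³.

T₄ ≈ 369 K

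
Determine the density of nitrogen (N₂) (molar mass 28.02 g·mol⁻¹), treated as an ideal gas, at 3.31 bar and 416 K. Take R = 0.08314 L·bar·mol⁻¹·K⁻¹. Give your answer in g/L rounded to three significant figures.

ρ ≈ 2.68 g/L

ρ = PM/(RT) = (3.31 × 28.02) / (0.08314 × 416.0)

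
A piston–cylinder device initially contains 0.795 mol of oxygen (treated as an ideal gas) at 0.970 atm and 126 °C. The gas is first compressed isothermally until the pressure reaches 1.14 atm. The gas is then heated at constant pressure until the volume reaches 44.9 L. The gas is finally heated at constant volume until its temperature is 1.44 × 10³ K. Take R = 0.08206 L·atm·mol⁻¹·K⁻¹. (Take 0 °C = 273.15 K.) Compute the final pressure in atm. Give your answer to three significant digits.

Convert: T₁ = 399.1 K.
From PV = nRT: V₁ = nRT₁/P₁ = 26.84 L.
Isothermal, so P V is constant: T₂ = T₁; V₂ = V₁·(P₁/P₂) = 22.84 L.
Isobaric, so V/T is constant: P₃ = P₂; T₃ = T₂·(V₃/V₂) = 784.6 K.
V constant ⇒ P ∝ T: V₄ = V₃; P₄ = P₃·(T₄/T₃) = 2.092 atm.

P₄ ≈ 2.09 atm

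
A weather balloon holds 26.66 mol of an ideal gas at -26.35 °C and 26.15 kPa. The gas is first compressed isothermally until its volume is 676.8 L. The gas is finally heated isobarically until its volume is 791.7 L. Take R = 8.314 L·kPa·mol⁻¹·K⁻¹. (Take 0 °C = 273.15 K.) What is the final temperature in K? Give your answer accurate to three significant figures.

Convert: T₁ = 246.8 K.
From PV = nRT: V₁ = nRT₁/P₁ = 2092 L.
Isothermal, so P V is constant: T₂ = T₁; P₂ = P₁·(V₁/V₂) = 80.83 kPa.
P constant ⇒ V ∝ T: P₃ = P₂; T₃ = T₂·(V₃/V₂) = 288.7 K.

T₃ ≈ 289 K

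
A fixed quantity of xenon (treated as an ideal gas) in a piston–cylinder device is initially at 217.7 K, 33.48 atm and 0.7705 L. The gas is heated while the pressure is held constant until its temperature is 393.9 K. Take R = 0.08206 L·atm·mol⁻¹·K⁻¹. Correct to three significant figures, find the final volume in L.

P constant ⇒ V ∝ T: P₂ = P₁; V₂ = V₁·(T₂/T₁) = 1.394 L.

V₂ ≈ 1.39 L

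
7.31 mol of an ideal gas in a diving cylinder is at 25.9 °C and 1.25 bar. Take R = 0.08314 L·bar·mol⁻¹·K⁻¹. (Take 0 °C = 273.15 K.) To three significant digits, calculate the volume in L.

V ≈ 145 L

Convert: T = 299.05 K.
PV = nRT ⇒ V = nRT/P = (7.31 × 0.08314 × 299.05) / 1.25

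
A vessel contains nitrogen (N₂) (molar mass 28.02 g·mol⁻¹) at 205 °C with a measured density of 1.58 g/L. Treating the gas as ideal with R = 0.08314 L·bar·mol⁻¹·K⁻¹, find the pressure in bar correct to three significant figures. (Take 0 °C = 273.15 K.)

P ≈ 2.24 bar

ρ = PM/(RT) ⇒ P = ρRT/M = (1.58 × 0.08314 × 478.1) / 28.02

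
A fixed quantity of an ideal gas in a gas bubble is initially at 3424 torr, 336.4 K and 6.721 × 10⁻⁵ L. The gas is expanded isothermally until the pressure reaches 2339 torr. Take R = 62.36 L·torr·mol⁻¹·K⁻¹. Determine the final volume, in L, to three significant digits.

V₂ ≈ 9.84e-05 L

T constant ⇒ Boyle's law P V = const: T₂ = T₁; V₂ = V₁·(P₁/P₂) = 9.839e-05 L.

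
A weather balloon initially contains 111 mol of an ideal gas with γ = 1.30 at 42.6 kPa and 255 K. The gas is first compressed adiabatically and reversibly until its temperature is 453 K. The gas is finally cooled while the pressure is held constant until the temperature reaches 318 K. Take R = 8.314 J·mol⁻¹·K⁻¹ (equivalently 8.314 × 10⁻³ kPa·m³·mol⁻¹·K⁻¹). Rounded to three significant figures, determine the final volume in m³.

From PV = nRT: V₁ = nRT₁/P₁ = 5.524 m³.
Reversible adiabatic, γ = 1.30: P₂ = P₁·(T₂/T₁)^(γ/(γ−1)) = 513.8 kPa; V₂ = V₁·(T₁/T₂)^(1/(γ−1)) = 0.8136 m³.
Isobaric, so V/T is constant: P₃ = P₂; V₃ = V₂·(T₃/T₂) = 0.5711 m³.

V₃ ≈ 0.571 m³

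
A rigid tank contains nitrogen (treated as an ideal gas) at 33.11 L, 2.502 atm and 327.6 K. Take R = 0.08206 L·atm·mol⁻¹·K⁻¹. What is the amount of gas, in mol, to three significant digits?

PV = nRT ⇒ n = PV/(RT) = (2.502 × 33.11) / (0.08206 × 327.6)

n ≈ 3.08 mol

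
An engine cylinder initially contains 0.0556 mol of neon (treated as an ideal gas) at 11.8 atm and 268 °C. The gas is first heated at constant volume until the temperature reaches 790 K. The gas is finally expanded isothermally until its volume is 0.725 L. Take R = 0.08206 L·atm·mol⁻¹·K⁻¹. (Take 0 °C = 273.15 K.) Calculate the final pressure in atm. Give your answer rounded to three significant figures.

Convert: T₁ = 541.1 K.
From PV = nRT: V₁ = nRT₁/P₁ = 0.2092 L.
V constant ⇒ P ∝ T: V₂ = V₁; P₂ = P₁·(T₂/T₁) = 17.23 atm.
T constant ⇒ Boyle's law P V = const: T₃ = T₂; P₃ = P₂·(V₂/V₃) = 4.972 atm.

P₃ ≈ 4.97 atm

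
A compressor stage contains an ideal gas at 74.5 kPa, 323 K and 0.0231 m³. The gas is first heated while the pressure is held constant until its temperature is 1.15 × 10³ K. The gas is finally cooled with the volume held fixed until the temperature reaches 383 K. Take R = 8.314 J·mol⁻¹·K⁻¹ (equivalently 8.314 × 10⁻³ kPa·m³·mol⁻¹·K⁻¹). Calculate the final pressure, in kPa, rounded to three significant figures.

P₃ ≈ 24.8 kPa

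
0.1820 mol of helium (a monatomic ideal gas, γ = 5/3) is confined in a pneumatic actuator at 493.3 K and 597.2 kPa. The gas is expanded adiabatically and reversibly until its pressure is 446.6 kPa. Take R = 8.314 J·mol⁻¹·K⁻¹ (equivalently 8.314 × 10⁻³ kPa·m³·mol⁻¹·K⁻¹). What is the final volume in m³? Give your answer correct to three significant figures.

From PV = nRT: V₁ = nRT₁/P₁ = 0.001250 m³.
Adiabatic (γ = 5/3), T V^(γ−1) and P V^γ constant: T₂ = T₁·(P₂/P₁)^((γ−1)/γ) = 439.2 K; V₂ = V₁·(P₁/P₂)^(1/γ) = 0.001488 m³.

V₂ ≈ 0.00149 m³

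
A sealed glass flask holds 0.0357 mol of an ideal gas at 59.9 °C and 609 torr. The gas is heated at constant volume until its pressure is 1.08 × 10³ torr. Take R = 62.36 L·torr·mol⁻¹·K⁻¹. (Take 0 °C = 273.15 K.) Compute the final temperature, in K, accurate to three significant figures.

T₂ ≈ 591 K

Convert: T₁ = 333.0 K.
From PV = nRT: V₁ = nRT₁/P₁ = 1.217 L.
V constant ⇒ P ∝ T: V₂ = V₁; T₂ = T₁·(P₂/P₁) = 590.6 K.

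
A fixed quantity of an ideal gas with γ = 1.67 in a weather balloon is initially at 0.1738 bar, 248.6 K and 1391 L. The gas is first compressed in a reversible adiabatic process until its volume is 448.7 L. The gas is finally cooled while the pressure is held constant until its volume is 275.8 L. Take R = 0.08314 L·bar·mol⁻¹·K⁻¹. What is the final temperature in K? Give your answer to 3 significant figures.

T₃ ≈ 326 K

Reversible adiabatic, γ = 1.67: T₂ = T₁·(V₁/V₂)^(γ−1) = 530.5 K; P₂ = P₁·(V₁/V₂)^γ = 1.150 bar.
Isobaric, so V/T is constant: P₃ = P₂; T₃ = T₂·(V₃/V₂) = 326.1 K.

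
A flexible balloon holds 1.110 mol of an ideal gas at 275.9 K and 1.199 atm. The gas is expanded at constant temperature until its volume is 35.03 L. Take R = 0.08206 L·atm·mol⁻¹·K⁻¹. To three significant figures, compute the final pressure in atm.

P₂ ≈ 0.717 atm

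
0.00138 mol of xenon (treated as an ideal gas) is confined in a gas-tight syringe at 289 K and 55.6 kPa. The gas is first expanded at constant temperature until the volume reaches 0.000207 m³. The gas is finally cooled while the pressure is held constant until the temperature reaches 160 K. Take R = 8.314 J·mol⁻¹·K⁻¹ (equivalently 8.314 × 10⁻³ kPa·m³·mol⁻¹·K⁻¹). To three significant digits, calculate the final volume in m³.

V₃ ≈ 0.000115 m³

From PV = nRT: V₁ = nRT₁/P₁ = 5.964e-05 m³.
T constant ⇒ Boyle's law P V = const: T₂ = T₁; P₂ = P₁·(V₁/V₂) = 16.02 kPa.
Isobaric, so V/T is constant: P₃ = P₂; V₃ = V₂·(T₃/T₂) = 0.0001146 m³.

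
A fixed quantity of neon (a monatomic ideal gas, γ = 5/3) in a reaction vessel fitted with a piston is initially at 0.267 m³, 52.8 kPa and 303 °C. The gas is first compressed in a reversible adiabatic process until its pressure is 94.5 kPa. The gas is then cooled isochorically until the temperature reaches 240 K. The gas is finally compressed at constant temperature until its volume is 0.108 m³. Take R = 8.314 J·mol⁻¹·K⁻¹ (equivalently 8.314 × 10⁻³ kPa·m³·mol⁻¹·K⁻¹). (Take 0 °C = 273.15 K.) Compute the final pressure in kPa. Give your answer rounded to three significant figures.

P₄ ≈ 54.4 kPa

Convert: T₁ = 576.1 K.
Reversible adiabatic, γ = 5/3: T₂ = T₁·(P₂/P₁)^((γ−1)/γ) = 727.2 K; V₂ = V₁·(P₁/P₂)^(1/γ) = 0.1883 m³.
V constant ⇒ P ∝ T: V₃ = V₂; P₃ = P₂·(T₃/T₂) = 31.19 kPa.
Isothermal, so P V is constant: T₄ = T₃; P₄ = P₃·(V₃/V₄) = 54.37 kPa.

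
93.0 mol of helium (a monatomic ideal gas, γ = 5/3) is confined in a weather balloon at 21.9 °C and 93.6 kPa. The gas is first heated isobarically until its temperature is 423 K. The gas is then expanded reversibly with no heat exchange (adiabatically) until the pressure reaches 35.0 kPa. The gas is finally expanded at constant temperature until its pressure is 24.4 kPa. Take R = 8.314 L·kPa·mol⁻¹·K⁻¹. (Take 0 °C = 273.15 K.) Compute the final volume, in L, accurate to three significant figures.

Convert: T₁ = 295.0 K.
From PV = nRT: V₁ = nRT₁/P₁ = 2437 L.
Isobaric, so V/T is constant: P₂ = P₁; V₂ = V₁·(T₂/T₁) = 3494 L.
Reversible adiabatic, γ = 5/3: T₃ = T₂·(P₃/P₂)^((γ−1)/γ) = 285.4 K; V₃ = V₂·(P₂/P₃)^(1/γ) = 6305 L.
T constant ⇒ Boyle's law P V = const: T₄ = T₃; V₄ = V₃·(P₃/P₄) = 9044 L.

V₄ ≈ 9.04e+03 L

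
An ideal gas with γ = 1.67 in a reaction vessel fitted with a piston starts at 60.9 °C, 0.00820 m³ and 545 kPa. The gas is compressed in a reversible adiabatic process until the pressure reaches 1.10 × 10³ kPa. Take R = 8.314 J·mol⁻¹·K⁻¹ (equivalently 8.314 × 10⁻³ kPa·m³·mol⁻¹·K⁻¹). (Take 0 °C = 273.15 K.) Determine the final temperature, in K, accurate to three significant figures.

T₂ ≈ 443 K

Convert: T₁ = 334.0 K.
Adiabatic (γ = 1.67), T V^(γ−1) and P V^γ constant: T₂ = T₁·(P₂/P₁)^((γ−1)/γ) = 442.8 K; V₂ = V₁·(P₁/P₂)^(1/γ) = 0.005385 m³.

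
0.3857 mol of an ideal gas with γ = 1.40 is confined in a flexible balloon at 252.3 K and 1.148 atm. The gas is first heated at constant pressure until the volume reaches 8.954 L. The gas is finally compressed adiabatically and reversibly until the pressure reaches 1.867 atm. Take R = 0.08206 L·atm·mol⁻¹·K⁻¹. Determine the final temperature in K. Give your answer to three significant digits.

From PV = nRT: V₁ = nRT₁/P₁ = 6.956 L.
Isobaric, so V/T is constant: P₂ = P₁; T₂ = T₁·(V₂/V₁) = 324.8 K.
Adiabatic (γ = 1.40), T V^(γ−1) and P V^γ constant: T₃ = T₂·(P₃/P₂)^((γ−1)/γ) = 373.2 K; V₃ = V₂·(P₂/P₃)^(1/γ) = 6.326 L.

T₃ ≈ 373 K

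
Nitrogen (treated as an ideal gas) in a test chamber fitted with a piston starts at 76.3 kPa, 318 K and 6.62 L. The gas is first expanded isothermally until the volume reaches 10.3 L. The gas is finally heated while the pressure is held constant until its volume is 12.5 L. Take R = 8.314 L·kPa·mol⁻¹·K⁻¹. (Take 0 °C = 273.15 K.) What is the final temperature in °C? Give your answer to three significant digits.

T₃ ≈ 113 °C

T constant ⇒ Boyle's law P V = const: T₂ = T₁; P₂ = P₁·(V₁/V₂) = 49.04 kPa.
P constant ⇒ V ∝ T: P₃ = P₂; T₃ = T₂·(V₃/V₂) = 385.9 K.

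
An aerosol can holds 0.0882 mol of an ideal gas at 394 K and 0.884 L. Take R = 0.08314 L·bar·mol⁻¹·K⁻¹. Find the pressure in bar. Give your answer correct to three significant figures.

P ≈ 3.27 bar

PV = nRT ⇒ P = nRT/V = (0.0882 × 0.08314 × 394) / 0.884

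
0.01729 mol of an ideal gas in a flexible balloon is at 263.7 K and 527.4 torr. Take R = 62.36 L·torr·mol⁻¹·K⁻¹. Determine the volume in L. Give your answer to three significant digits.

V ≈ 0.539 L

PV = nRT ⇒ V = nRT/P = (0.01729 × 62.36 × 263.7) / 527.4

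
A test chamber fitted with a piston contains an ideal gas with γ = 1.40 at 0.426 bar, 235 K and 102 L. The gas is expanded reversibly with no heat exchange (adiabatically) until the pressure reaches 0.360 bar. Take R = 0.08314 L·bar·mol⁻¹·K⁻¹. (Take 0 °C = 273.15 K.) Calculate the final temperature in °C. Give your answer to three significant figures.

T₂ ≈ -49.2 °C

Reversible adiabatic, γ = 1.40: T₂ = T₁·(P₂/P₁)^((γ−1)/γ) = 224.0 K; V₂ = V₁·(P₁/P₂)^(1/γ) = 115.0 L.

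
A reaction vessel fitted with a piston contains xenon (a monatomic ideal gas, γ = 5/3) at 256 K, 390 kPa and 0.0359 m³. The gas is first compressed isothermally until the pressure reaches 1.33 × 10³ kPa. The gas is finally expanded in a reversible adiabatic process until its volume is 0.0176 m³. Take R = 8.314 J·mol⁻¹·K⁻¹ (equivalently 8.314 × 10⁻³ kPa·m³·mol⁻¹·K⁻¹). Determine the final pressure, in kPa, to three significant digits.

P₃ ≈ 565 kPa

Isothermal, so P V is constant: T₂ = T₁; V₂ = V₁·(P₁/P₂) = 0.01053 m³.
Reversible adiabatic, γ = 5/3: T₃ = T₂·(V₂/V₃)^(γ−1) = 181.7 K; P₃ = P₂·(V₂/V₃)^γ = 564.7 kPa.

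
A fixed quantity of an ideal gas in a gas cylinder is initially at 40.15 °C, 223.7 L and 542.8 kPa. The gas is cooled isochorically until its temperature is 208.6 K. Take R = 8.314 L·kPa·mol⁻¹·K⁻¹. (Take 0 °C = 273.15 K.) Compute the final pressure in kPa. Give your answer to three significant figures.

Convert: T₁ = 313.3 K.
Isochoric, so P/T is constant: V₂ = V₁; P₂ = P₁·(T₂/T₁) = 361.4 kPa.

P₂ ≈ 361 kPa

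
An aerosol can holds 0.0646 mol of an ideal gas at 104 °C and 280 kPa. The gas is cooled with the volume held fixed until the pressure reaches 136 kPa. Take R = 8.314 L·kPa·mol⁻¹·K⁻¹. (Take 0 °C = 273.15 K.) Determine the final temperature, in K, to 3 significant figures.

T₂ ≈ 183 K

Convert: T₁ = 377.1 K.
From PV = nRT: V₁ = nRT₁/P₁ = 0.7234 L.
Isochoric, so P/T is constant: V₂ = V₁; T₂ = T₁·(P₂/P₁) = 183.2 K.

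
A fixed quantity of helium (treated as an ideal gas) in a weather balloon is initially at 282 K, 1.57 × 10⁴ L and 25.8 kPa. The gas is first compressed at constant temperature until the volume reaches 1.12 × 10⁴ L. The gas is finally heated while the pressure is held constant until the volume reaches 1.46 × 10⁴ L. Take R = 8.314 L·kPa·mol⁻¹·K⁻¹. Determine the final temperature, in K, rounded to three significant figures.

T constant ⇒ Boyle's law P V = const: T₂ = T₁; P₂ = P₁·(V₁/V₂) = 36.17 kPa.
Isobaric, so V/T is constant: P₃ = P₂; T₃ = T₂·(V₃/V₂) = 367.6 K.

T₃ ≈ 368 K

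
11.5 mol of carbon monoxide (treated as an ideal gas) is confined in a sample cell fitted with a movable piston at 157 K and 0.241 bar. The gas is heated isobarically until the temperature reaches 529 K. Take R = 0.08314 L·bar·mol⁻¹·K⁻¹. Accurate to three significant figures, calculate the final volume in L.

V₂ ≈ 2.10e+03 L

From PV = nRT: V₁ = nRT₁/P₁ = 622.9 L.
P constant ⇒ V ∝ T: P₂ = P₁; V₂ = V₁·(T₂/T₁) = 2099 L.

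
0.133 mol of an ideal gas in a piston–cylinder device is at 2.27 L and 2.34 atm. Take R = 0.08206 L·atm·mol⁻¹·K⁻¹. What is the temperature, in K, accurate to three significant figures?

T ≈ 487 K

PV = nRT ⇒ T = PV/(nR) = (2.34 × 2.27) / (0.133 × 0.08206)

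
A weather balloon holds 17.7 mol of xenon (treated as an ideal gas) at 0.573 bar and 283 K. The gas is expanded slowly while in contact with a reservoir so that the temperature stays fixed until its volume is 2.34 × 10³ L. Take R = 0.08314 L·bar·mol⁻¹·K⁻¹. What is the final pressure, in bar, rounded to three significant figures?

P₂ ≈ 0.178 bar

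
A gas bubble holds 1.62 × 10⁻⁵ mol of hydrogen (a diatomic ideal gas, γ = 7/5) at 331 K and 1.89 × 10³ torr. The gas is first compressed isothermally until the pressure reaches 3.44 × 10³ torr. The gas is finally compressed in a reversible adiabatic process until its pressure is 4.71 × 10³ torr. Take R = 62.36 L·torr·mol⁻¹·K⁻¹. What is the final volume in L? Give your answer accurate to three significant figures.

From PV = nRT: V₁ = nRT₁/P₁ = 0.0001769 L.
T constant ⇒ Boyle's law P V = const: T₂ = T₁; V₂ = V₁·(P₁/P₂) = 9.721e-05 L.
Reversible adiabatic, γ = 7/5: T₃ = T₂·(P₃/P₂)^((γ−1)/γ) = 362.1 K; V₃ = V₂·(P₂/P₃)^(1/γ) = 7.766e-05 L.

V₃ ≈ 7.77e-05 L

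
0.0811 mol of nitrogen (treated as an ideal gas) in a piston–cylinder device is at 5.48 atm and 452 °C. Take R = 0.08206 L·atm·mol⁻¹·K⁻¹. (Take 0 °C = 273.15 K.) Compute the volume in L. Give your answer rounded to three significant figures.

Convert: T = 725.15 K.
PV = nRT ⇒ V = nRT/P = (0.0811 × 0.08206 × 725.15) / 5.48

V ≈ 0.881 L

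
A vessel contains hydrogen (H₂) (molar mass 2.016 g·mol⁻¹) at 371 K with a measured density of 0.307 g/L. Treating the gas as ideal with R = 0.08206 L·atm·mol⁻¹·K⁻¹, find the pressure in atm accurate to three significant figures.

P ≈ 4.64 atm

ρ = PM/(RT) ⇒ P = ρRT/M = (0.307 × 0.08206 × 371.0) / 2.016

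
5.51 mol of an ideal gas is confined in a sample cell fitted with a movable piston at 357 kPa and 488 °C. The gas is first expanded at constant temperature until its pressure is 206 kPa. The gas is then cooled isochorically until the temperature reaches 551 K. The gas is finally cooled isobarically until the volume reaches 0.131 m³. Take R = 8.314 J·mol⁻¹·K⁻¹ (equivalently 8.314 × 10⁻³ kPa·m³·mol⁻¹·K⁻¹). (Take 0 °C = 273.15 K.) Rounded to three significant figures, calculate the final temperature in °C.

Convert: T₁ = 761.1 K.
From PV = nRT: V₁ = nRT₁/P₁ = 0.09767 m³.
T constant ⇒ Boyle's law P V = const: T₂ = T₁; V₂ = V₁·(P₁/P₂) = 0.1693 m³.
V constant ⇒ P ∝ T: V₃ = V₂; P₃ = P₂·(T₃/T₂) = 149.1 kPa.
Isobaric, so V/T is constant: P₄ = P₃; T₄ = T₃·(V₄/V₃) = 426.4 K.

T₄ ≈ 153 °C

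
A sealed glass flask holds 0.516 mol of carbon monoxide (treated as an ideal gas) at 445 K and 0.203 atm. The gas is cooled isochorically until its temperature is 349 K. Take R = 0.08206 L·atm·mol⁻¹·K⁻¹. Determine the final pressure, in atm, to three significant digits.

P₂ ≈ 0.159 atm

From PV = nRT: V₁ = nRT₁/P₁ = 92.82 L.
Isochoric, so P/T is constant: V₂ = V₁; P₂ = P₁·(T₂/T₁) = 0.1592 atm.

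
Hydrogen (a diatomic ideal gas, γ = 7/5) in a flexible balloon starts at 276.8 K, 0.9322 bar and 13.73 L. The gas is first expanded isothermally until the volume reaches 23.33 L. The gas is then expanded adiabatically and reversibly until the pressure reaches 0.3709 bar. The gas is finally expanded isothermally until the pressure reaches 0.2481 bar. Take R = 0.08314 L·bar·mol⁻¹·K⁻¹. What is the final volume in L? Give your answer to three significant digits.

T constant ⇒ Boyle's law P V = const: T₂ = T₁; P₂ = P₁·(V₁/V₂) = 0.5486 bar.
Adiabatic (γ = 7/5), T V^(γ−1) and P V^γ constant: T₃ = T₂·(P₃/P₂)^((γ−1)/γ) = 247.5 K; V₃ = V₂·(P₂/P₃)^(1/γ) = 30.86 L.
Isothermal, so P V is constant: T₄ = T₃; V₄ = V₃·(P₃/P₄) = 46.13 L.

V₄ ≈ 46.1 L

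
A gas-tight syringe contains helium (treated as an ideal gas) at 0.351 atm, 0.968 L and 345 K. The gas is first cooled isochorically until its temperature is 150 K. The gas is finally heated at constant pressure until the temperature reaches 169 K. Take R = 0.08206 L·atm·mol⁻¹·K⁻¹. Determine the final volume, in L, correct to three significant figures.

V constant ⇒ P ∝ T: V₂ = V₁; P₂ = P₁·(T₂/T₁) = 0.1526 atm.
Isobaric, so V/T is constant: P₃ = P₂; V₃ = V₂·(T₃/T₂) = 1.091 L.

V₃ ≈ 1.09 L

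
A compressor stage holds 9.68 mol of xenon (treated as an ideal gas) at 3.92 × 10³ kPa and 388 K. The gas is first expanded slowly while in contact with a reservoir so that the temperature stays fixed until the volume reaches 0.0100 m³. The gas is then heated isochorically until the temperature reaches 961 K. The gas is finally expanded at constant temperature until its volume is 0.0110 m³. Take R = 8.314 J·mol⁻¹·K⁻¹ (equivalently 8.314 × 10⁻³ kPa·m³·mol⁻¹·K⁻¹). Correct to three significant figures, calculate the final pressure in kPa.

From PV = nRT: V₁ = nRT₁/P₁ = 0.007966 m³.
T constant ⇒ Boyle's law P V = const: T₂ = T₁; P₂ = P₁·(V₁/V₂) = 3123 kPa.
Isochoric, so P/T is constant: V₃ = V₂; P₃ = P₂·(T₃/T₂) = 7734 kPa.
T constant ⇒ Boyle's law P V = const: T₄ = T₃; P₄ = P₃·(V₃/V₄) = 7031 kPa.

P₄ ≈ 7.03e+03 kPa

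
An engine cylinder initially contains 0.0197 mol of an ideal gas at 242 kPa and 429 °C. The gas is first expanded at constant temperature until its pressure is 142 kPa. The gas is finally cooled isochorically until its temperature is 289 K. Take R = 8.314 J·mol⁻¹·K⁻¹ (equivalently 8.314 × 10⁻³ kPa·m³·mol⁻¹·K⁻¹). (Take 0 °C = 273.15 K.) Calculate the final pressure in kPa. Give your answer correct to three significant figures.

P₃ ≈ 58.4 kPa

Convert: T₁ = 702.1 K.
From PV = nRT: V₁ = nRT₁/P₁ = 0.0004752 m³.
T constant ⇒ Boyle's law P V = const: T₂ = T₁; V₂ = V₁·(P₁/P₂) = 0.0008099 m³.
V constant ⇒ P ∝ T: V₃ = V₂; P₃ = P₂·(T₃/T₂) = 58.45 kPa.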